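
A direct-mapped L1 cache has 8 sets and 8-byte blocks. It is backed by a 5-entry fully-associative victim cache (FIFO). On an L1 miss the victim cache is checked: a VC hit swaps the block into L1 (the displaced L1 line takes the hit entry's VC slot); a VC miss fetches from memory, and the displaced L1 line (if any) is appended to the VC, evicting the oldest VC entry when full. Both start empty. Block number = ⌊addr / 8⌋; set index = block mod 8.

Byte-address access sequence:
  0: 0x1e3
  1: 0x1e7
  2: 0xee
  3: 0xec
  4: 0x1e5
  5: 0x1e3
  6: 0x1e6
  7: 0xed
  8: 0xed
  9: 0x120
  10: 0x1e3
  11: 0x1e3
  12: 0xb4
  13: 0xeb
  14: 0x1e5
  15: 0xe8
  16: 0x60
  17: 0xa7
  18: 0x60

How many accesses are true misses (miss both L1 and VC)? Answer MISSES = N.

  [0] addr=0x1e3 blk=60 s=4: MISS | VC []
  [1] addr=0x1e7 blk=60 s=4: L1-HIT | VC []
  [2] addr=0xee blk=29 s=5: MISS | VC []
  [3] addr=0xec blk=29 s=5: L1-HIT | VC []
  [4] addr=0x1e5 blk=60 s=4: L1-HIT | VC []
  [5] addr=0x1e3 blk=60 s=4: L1-HIT | VC []
  [6] addr=0x1e6 blk=60 s=4: L1-HIT | VC []
  [7] addr=0xed blk=29 s=5: L1-HIT | VC []
  [8] addr=0xed blk=29 s=5: L1-HIT | VC []
  [9] addr=0x120 blk=36 s=4: MISS | VC [60]
  [10] addr=0x1e3 blk=60 s=4: VC-HIT | VC [36]
  [11] addr=0x1e3 blk=60 s=4: L1-HIT | VC [36]
  [12] addr=0xb4 blk=22 s=6: MISS | VC [36]
  [13] addr=0xeb blk=29 s=5: L1-HIT | VC [36]
  [14] addr=0x1e5 blk=60 s=4: L1-HIT | VC [36]
  [15] addr=0xe8 blk=29 s=5: L1-HIT | VC [36]
  [16] addr=0x60 blk=12 s=4: MISS | VC [36, 60]
  [17] addr=0xa7 blk=20 s=4: MISS | VC [36, 60, 12]
  [18] addr=0x60 blk=12 s=4: VC-HIT | VC [36, 60, 20]

MISSES = 6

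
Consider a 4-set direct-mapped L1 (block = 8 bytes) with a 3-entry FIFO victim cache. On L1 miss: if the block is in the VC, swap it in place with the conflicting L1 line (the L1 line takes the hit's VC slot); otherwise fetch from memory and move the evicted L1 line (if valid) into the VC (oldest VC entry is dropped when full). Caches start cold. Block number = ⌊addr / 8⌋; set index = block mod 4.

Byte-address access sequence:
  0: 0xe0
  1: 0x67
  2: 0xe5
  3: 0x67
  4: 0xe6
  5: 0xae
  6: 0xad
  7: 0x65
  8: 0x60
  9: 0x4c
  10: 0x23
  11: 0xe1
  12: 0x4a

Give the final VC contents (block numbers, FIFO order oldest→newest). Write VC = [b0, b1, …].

#0 0xe0→b28/s0 MISS; vc=[]
#1 0x67→b12/s0 MISS; vc=[28]
#2 0xe5→b28/s0 VC-HIT; vc=[12]
#3 0x67→b12/s0 VC-HIT; vc=[28]
#4 0xe6→b28/s0 VC-HIT; vc=[12]
#5 0xae→b21/s1 MISS; vc=[12]
#6 0xad→b21/s1 L1-HIT; vc=[12]
#7 0x65→b12/s0 VC-HIT; vc=[28]
#8 0x60→b12/s0 L1-HIT; vc=[28]
#9 0x4c→b9/s1 MISS; vc=[28,21]
#10 0x23→b4/s0 MISS; vc=[28,21,12]
#11 0xe1→b28/s0 VC-HIT; vc=[4,21,12]
#12 0x4a→b9/s1 L1-HIT; vc=[4,21,12]

VC = [4, 21, 12]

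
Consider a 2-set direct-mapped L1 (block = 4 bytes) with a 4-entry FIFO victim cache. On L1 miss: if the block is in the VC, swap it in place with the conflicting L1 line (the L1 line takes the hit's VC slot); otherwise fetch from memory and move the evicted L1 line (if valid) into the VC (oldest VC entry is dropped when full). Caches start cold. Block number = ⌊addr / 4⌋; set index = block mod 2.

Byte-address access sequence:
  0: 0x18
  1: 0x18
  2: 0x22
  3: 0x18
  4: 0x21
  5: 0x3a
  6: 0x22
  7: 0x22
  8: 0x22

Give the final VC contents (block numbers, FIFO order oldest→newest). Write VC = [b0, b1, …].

VC = [6, 14]

#0 0x18→b6/s0 MISS; vc=[]
#1 0x18→b6/s0 L1-HIT; vc=[]
#2 0x22→b8/s0 MISS; vc=[6]
#3 0x18→b6/s0 VC-HIT; vc=[8]
#4 0x21→b8/s0 VC-HIT; vc=[6]
#5 0x3a→b14/s0 MISS; vc=[6,8]
#6 0x22→b8/s0 VC-HIT; vc=[6,14]
#7 0x22→b8/s0 L1-HIT; vc=[6,14]
#8 0x22→b8/s0 L1-HIT; vc=[6,14]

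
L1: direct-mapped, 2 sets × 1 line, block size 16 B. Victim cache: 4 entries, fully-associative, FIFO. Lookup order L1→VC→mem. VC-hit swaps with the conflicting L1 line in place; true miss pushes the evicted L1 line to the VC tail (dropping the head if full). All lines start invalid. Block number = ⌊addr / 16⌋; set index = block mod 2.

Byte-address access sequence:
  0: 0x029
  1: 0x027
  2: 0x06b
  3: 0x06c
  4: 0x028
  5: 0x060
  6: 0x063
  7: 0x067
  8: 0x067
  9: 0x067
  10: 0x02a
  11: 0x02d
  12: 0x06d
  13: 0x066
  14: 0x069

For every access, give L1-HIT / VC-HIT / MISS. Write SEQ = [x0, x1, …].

0: 0x29 (blk 2, set 0) → MISS  vc=[]
1: 0x27 (blk 2, set 0) → L1-HIT  vc=[]
2: 0x6b (blk 6, set 0) → MISS  vc=[2]
3: 0x6c (blk 6, set 0) → L1-HIT  vc=[2]
4: 0x28 (blk 2, set 0) → VC-HIT  vc=[6]
5: 0x60 (blk 6, set 0) → VC-HIT  vc=[2]
6: 0x63 (blk 6, set 0) → L1-HIT  vc=[2]
7: 0x67 (blk 6, set 0) → L1-HIT  vc=[2]
8: 0x67 (blk 6, set 0) → L1-HIT  vc=[2]
9: 0x67 (blk 6, set 0) → L1-HIT  vc=[2]
10: 0x2a (blk 2, set 0) → VC-HIT  vc=[6]
11: 0x2d (blk 2, set 0) → L1-HIT  vc=[6]
12: 0x6d (blk 6, set 0) → VC-HIT  vc=[2]
13: 0x66 (blk 6, set 0) → L1-HIT  vc=[2]
14: 0x69 (blk 6, set 0) → L1-HIT  vc=[2]

SEQ = [MISS, L1-HIT, MISS, L1-HIT, VC-HIT, VC-HIT, L1-HIT, L1-HIT, L1-HIT, L1-HIT, VC-HIT, L1-HIT, VC-HIT, L1-HIT, L1-HIT]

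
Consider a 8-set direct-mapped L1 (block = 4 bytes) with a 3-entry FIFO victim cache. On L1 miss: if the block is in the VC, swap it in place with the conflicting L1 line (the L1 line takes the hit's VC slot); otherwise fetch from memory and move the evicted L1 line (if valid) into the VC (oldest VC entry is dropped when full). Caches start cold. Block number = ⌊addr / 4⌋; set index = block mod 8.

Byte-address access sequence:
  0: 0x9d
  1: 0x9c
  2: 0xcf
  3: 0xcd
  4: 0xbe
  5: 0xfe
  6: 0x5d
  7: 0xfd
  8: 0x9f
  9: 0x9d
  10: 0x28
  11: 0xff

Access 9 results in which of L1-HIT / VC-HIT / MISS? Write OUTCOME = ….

  [0] addr=0x9d blk=39 s=7: MISS | VC []
  [1] addr=0x9c blk=39 s=7: L1-HIT | VC []
  [2] addr=0xcf blk=51 s=3: MISS | VC []
  [3] addr=0xcd blk=51 s=3: L1-HIT | VC []
  [4] addr=0xbe blk=47 s=7: MISS | VC [39]
  [5] addr=0xfe blk=63 s=7: MISS | VC [39, 47]
  [6] addr=0x5d blk=23 s=7: MISS | VC [39, 47, 63]
  [7] addr=0xfd blk=63 s=7: VC-HIT | VC [39, 47, 23]
  [8] addr=0x9f blk=39 s=7: VC-HIT | VC [63, 47, 23]
  [9] addr=0x9d blk=39 s=7: L1-HIT | VC [63, 47, 23]
  [10] addr=0x28 blk=10 s=2: MISS | VC [63, 47, 23]
  [11] addr=0xff blk=63 s=7: VC-HIT | VC [39, 47, 23]

OUTCOME = L1-HIT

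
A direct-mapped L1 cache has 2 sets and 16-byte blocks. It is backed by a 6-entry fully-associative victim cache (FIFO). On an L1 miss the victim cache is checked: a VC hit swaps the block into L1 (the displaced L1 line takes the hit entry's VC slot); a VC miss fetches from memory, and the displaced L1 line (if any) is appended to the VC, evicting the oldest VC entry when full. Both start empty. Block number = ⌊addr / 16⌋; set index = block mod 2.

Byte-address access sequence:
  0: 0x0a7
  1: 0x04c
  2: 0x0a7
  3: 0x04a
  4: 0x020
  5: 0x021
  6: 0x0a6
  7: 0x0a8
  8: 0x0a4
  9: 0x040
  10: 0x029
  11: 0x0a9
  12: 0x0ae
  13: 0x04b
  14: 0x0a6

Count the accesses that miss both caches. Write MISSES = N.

MISSES = 3

0: 0xa7 (blk 10, set 0) → MISS  vc=[]
1: 0x4c (blk 4, set 0) → MISS  vc=[10]
2: 0xa7 (blk 10, set 0) → VC-HIT  vc=[4]
3: 0x4a (blk 4, set 0) → VC-HIT  vc=[10]
4: 0x20 (blk 2, set 0) → MISS  vc=[10, 4]
5: 0x21 (blk 2, set 0) → L1-HIT  vc=[10, 4]
6: 0xa6 (blk 10, set 0) → VC-HIT  vc=[2, 4]
7: 0xa8 (blk 10, set 0) → L1-HIT  vc=[2, 4]
8: 0xa4 (blk 10, set 0) → L1-HIT  vc=[2, 4]
9: 0x40 (blk 4, set 0) → VC-HIT  vc=[2, 10]
10: 0x29 (blk 2, set 0) → VC-HIT  vc=[4, 10]
11: 0xa9 (blk 10, set 0) → VC-HIT  vc=[4, 2]
12: 0xae (blk 10, set 0) → L1-HIT  vc=[4, 2]
13: 0x4b (blk 4, set 0) → VC-HIT  vc=[10, 2]
14: 0xa6 (blk 10, set 0) → VC-HIT  vc=[4, 2]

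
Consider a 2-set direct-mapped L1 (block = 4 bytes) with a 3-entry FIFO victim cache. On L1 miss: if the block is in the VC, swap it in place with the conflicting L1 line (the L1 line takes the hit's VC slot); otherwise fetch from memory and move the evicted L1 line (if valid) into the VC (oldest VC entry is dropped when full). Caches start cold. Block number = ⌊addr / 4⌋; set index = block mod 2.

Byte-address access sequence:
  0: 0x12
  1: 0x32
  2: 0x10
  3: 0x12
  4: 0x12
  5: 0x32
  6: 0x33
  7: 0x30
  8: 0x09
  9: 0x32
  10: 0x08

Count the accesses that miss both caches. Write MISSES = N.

0: 0x12 (blk 4, set 0) → MISS  vc=[]
1: 0x32 (blk 12, set 0) → MISS  vc=[4]
2: 0x10 (blk 4, set 0) → VC-HIT  vc=[12]
3: 0x12 (blk 4, set 0) → L1-HIT  vc=[12]
4: 0x12 (blk 4, set 0) → L1-HIT  vc=[12]
5: 0x32 (blk 12, set 0) → VC-HIT  vc=[4]
6: 0x33 (blk 12, set 0) → L1-HIT  vc=[4]
7: 0x30 (blk 12, set 0) → L1-HIT  vc=[4]
8: 0x9 (blk 2, set 0) → MISS  vc=[4, 12]
9: 0x32 (blk 12, set 0) → VC-HIT  vc=[4, 2]
10: 0x8 (blk 2, set 0) → VC-HIT  vc=[4, 12]

MISSES = 3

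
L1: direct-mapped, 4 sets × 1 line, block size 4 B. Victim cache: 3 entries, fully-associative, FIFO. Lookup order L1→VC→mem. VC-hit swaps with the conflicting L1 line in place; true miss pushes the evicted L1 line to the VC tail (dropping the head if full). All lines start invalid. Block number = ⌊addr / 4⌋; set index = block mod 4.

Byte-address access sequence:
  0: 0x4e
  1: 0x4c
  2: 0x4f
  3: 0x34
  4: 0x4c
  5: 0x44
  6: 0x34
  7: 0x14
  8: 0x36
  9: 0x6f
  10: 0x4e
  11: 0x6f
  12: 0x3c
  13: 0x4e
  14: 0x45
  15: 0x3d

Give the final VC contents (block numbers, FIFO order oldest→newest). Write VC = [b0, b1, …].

VC = [19, 27, 13]

0: 0x4e (blk 19, set 3) → MISS  vc=[]
1: 0x4c (blk 19, set 3) → L1-HIT  vc=[]
2: 0x4f (blk 19, set 3) → L1-HIT  vc=[]
3: 0x34 (blk 13, set 1) → MISS  vc=[]
4: 0x4c (blk 19, set 3) → L1-HIT  vc=[]
5: 0x44 (blk 17, set 1) → MISS  vc=[13]
6: 0x34 (blk 13, set 1) → VC-HIT  vc=[17]
7: 0x14 (blk 5, set 1) → MISS  vc=[17, 13]
8: 0x36 (blk 13, set 1) → VC-HIT  vc=[17, 5]
9: 0x6f (blk 27, set 3) → MISS  vc=[17, 5, 19]
10: 0x4e (blk 19, set 3) → VC-HIT  vc=[17, 5, 27]
11: 0x6f (blk 27, set 3) → VC-HIT  vc=[17, 5, 19]
12: 0x3c (blk 15, set 3) → MISS  vc=[5, 19, 27]
13: 0x4e (blk 19, set 3) → VC-HIT  vc=[5, 15, 27]
14: 0x45 (blk 17, set 1) → MISS  vc=[15, 27, 13]
15: 0x3d (blk 15, set 3) → VC-HIT  vc=[19, 27, 13]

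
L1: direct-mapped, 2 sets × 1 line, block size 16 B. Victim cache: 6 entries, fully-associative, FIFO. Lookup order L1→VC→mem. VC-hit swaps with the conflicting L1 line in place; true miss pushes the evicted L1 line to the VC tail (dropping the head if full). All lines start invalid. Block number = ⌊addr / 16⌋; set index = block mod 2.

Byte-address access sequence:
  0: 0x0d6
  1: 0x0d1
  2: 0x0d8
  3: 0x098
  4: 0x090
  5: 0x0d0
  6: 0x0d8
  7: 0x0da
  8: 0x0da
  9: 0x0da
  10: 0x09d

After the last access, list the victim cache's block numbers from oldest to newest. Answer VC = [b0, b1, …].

VC = [13]

0: 0xd6 (blk 13, set 1) → MISS  vc=[]
1: 0xd1 (blk 13, set 1) → L1-HIT  vc=[]
2: 0xd8 (blk 13, set 1) → L1-HIT  vc=[]
3: 0x98 (blk 9, set 1) → MISS  vc=[13]
4: 0x90 (blk 9, set 1) → L1-HIT  vc=[13]
5: 0xd0 (blk 13, set 1) → VC-HIT  vc=[9]
6: 0xd8 (blk 13, set 1) → L1-HIT  vc=[9]
7: 0xda (blk 13, set 1) → L1-HIT  vc=[9]
8: 0xda (blk 13, set 1) → L1-HIT  vc=[9]
9: 0xda (blk 13, set 1) → L1-HIT  vc=[9]
10: 0x9d (blk 9, set 1) → VC-HIT  vc=[13]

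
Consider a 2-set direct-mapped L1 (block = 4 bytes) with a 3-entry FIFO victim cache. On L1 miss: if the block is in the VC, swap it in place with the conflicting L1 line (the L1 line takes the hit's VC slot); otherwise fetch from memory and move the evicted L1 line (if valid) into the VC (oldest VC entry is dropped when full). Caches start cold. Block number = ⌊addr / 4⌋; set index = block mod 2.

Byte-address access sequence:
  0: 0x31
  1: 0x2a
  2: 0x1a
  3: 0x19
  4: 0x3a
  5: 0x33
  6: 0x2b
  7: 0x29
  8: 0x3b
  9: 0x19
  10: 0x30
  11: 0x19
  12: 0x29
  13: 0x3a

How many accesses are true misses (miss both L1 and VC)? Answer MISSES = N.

#0 0x31→b12/s0 MISS; vc=[]
#1 0x2a→b10/s0 MISS; vc=[12]
#2 0x1a→b6/s0 MISS; vc=[12,10]
#3 0x19→b6/s0 L1-HIT; vc=[12,10]
#4 0x3a→b14/s0 MISS; vc=[12,10,6]
#5 0x33→b12/s0 VC-HIT; vc=[14,10,6]
#6 0x2b→b10/s0 VC-HIT; vc=[14,12,6]
#7 0x29→b10/s0 L1-HIT; vc=[14,12,6]
#8 0x3b→b14/s0 VC-HIT; vc=[10,12,6]
#9 0x19→b6/s0 VC-HIT; vc=[10,12,14]
#10 0x30→b12/s0 VC-HIT; vc=[10,6,14]
#11 0x19→b6/s0 VC-HIT; vc=[10,12,14]
#12 0x29→b10/s0 VC-HIT; vc=[6,12,14]
#13 0x3a→b14/s0 VC-HIT; vc=[6,12,10]

MISSES = 4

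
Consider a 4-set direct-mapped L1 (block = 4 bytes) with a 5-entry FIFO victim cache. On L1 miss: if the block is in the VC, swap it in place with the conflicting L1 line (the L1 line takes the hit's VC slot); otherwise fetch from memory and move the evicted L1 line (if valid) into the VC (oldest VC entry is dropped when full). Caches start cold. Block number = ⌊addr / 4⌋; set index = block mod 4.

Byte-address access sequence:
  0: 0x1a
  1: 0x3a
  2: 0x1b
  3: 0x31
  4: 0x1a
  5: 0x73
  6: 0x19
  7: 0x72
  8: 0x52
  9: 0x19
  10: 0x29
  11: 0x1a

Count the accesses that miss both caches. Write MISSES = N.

MISSES = 6

#0 0x1a→b6/s2 MISS; vc=[]
#1 0x3a→b14/s2 MISS; vc=[6]
#2 0x1b→b6/s2 VC-HIT; vc=[14]
#3 0x31→b12/s0 MISS; vc=[14]
#4 0x1a→b6/s2 L1-HIT; vc=[14]
#5 0x73→b28/s0 MISS; vc=[14,12]
#6 0x19→b6/s2 L1-HIT; vc=[14,12]
#7 0x72→b28/s0 L1-HIT; vc=[14,12]
#8 0x52→b20/s0 MISS; vc=[14,12,28]
#9 0x19→b6/s2 L1-HIT; vc=[14,12,28]
#10 0x29→b10/s2 MISS; vc=[14,12,28,6]
#11 0x1a→b6/s2 VC-HIT; vc=[14,12,28,10]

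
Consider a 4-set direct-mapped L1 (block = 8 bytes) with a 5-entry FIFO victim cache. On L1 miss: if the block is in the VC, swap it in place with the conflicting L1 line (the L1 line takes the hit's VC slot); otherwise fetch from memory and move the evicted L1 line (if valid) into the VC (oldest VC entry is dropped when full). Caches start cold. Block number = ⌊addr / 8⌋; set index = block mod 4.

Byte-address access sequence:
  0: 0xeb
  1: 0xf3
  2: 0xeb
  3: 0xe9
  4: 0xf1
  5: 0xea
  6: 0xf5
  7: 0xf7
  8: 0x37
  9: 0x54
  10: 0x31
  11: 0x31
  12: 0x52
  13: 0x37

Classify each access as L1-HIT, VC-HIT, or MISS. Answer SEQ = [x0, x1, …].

SEQ = [MISS, MISS, L1-HIT, L1-HIT, L1-HIT, L1-HIT, L1-HIT, L1-HIT, MISS, MISS, VC-HIT, L1-HIT, VC-HIT, VC-HIT]

0: 0xeb (blk 29, set 1) → MISS  vc=[]
1: 0xf3 (blk 30, set 2) → MISS  vc=[]
2: 0xeb (blk 29, set 1) → L1-HIT  vc=[]
3: 0xe9 (blk 29, set 1) → L1-HIT  vc=[]
4: 0xf1 (blk 30, set 2) → L1-HIT  vc=[]
5: 0xea (blk 29, set 1) → L1-HIT  vc=[]
6: 0xf5 (blk 30, set 2) → L1-HIT  vc=[]
7: 0xf7 (blk 30, set 2) → L1-HIT  vc=[]
8: 0x37 (blk 6, set 2) → MISS  vc=[30]
9: 0x54 (blk 10, set 2) → MISS  vc=[30, 6]
10: 0x31 (blk 6, set 2) → VC-HIT  vc=[30, 10]
11: 0x31 (blk 6, set 2) → L1-HIT  vc=[30, 10]
12: 0x52 (blk 10, set 2) → VC-HIT  vc=[30, 6]
13: 0x37 (blk 6, set 2) → VC-HIT  vc=[30, 10]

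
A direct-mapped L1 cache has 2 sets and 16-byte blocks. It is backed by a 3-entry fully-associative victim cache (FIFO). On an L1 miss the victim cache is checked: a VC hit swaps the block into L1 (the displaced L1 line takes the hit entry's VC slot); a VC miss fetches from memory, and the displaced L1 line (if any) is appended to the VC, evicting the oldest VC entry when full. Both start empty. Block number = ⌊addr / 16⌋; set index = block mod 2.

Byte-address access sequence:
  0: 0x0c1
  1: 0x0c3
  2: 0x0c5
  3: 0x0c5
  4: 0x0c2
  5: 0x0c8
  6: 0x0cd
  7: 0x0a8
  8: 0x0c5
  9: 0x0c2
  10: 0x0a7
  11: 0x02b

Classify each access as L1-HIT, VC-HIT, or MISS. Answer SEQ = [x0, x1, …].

0: 0xc1 (blk 12, set 0) → MISS  vc=[]
1: 0xc3 (blk 12, set 0) → L1-HIT  vc=[]
2: 0xc5 (blk 12, set 0) → L1-HIT  vc=[]
3: 0xc5 (blk 12, set 0) → L1-HIT  vc=[]
4: 0xc2 (blk 12, set 0) → L1-HIT  vc=[]
5: 0xc8 (blk 12, set 0) → L1-HIT  vc=[]
6: 0xcd (blk 12, set 0) → L1-HIT  vc=[]
7: 0xa8 (blk 10, set 0) → MISS  vc=[12]
8: 0xc5 (blk 12, set 0) → VC-HIT  vc=[10]
9: 0xc2 (blk 12, set 0) → L1-HIT  vc=[10]
10: 0xa7 (blk 10, set 0) → VC-HIT  vc=[12]
11: 0x2b (blk 2, set 0) → MISS  vc=[12, 10]

SEQ = [MISS, L1-HIT, L1-HIT, L1-HIT, L1-HIT, L1-HIT, L1-HIT, MISS, VC-HIT, L1-HIT, VC-HIT, MISS]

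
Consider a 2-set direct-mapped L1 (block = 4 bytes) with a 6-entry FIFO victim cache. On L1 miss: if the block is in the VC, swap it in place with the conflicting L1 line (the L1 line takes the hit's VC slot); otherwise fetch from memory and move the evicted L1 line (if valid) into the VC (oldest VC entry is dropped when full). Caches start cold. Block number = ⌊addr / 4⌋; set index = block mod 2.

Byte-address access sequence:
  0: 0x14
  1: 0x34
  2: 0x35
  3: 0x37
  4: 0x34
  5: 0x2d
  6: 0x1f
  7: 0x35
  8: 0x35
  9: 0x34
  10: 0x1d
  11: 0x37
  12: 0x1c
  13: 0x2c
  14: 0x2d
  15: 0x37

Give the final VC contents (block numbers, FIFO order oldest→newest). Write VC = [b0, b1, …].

#0 0x14→b5/s1 MISS; vc=[]
#1 0x34→b13/s1 MISS; vc=[5]
#2 0x35→b13/s1 L1-HIT; vc=[5]
#3 0x37→b13/s1 L1-HIT; vc=[5]
#4 0x34→b13/s1 L1-HIT; vc=[5]
#5 0x2d→b11/s1 MISS; vc=[5,13]
#6 0x1f→b7/s1 MISS; vc=[5,13,11]
#7 0x35→b13/s1 VC-HIT; vc=[5,7,11]
#8 0x35→b13/s1 L1-HIT; vc=[5,7,11]
#9 0x34→b13/s1 L1-HIT; vc=[5,7,11]
#10 0x1d→b7/s1 VC-HIT; vc=[5,13,11]
#11 0x37→b13/s1 VC-HIT; vc=[5,7,11]
#12 0x1c→b7/s1 VC-HIT; vc=[5,13,11]
#13 0x2c→b11/s1 VC-HIT; vc=[5,13,7]
#14 0x2d→b11/s1 L1-HIT; vc=[5,13,7]
#15 0x37→b13/s1 VC-HIT; vc=[5,11,7]

VC = [5, 11, 7]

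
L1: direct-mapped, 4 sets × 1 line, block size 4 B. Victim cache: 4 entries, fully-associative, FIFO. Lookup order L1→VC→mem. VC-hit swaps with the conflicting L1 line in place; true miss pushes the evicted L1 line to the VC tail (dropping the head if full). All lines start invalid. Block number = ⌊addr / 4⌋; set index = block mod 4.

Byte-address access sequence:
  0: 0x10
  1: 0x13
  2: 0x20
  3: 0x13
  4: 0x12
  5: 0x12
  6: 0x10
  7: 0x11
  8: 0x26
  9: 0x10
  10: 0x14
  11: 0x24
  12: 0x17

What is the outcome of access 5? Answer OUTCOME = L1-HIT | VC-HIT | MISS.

OUTCOME = L1-HIT

#0 0x10→b4/s0 MISS; vc=[]
#1 0x13→b4/s0 L1-HIT; vc=[]
#2 0x20→b8/s0 MISS; vc=[4]
#3 0x13→b4/s0 VC-HIT; vc=[8]
#4 0x12→b4/s0 L1-HIT; vc=[8]
#5 0x12→b4/s0 L1-HIT; vc=[8]
#6 0x10→b4/s0 L1-HIT; vc=[8]
#7 0x11→b4/s0 L1-HIT; vc=[8]
#8 0x26→b9/s1 MISS; vc=[8]
#9 0x10→b4/s0 L1-HIT; vc=[8]
#10 0x14→b5/s1 MISS; vc=[8,9]
#11 0x24→b9/s1 VC-HIT; vc=[8,5]
#12 0x17→b5/s1 VC-HIT; vc=[8,9]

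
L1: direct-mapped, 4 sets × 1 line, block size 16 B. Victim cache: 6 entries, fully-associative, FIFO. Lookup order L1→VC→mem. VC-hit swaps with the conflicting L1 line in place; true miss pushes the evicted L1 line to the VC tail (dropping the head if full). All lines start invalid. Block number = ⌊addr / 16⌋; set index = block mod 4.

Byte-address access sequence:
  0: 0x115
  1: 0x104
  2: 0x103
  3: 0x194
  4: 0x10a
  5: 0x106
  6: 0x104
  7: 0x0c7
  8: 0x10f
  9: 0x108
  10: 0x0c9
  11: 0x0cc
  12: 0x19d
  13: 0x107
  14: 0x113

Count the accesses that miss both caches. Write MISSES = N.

MISSES = 4

#0 0x115→b17/s1 MISS; vc=[]
#1 0x104→b16/s0 MISS; vc=[]
#2 0x103→b16/s0 L1-HIT; vc=[]
#3 0x194→b25/s1 MISS; vc=[17]
#4 0x10a→b16/s0 L1-HIT; vc=[17]
#5 0x106→b16/s0 L1-HIT; vc=[17]
#6 0x104→b16/s0 L1-HIT; vc=[17]
#7 0xc7→b12/s0 MISS; vc=[17,16]
#8 0x10f→b16/s0 VC-HIT; vc=[17,12]
#9 0x108→b16/s0 L1-HIT; vc=[17,12]
#10 0xc9→b12/s0 VC-HIT; vc=[17,16]
#11 0xcc→b12/s0 L1-HIT; vc=[17,16]
#12 0x19d→b25/s1 L1-HIT; vc=[17,16]
#13 0x107→b16/s0 VC-HIT; vc=[17,12]
#14 0x113→b17/s1 VC-HIT; vc=[25,12]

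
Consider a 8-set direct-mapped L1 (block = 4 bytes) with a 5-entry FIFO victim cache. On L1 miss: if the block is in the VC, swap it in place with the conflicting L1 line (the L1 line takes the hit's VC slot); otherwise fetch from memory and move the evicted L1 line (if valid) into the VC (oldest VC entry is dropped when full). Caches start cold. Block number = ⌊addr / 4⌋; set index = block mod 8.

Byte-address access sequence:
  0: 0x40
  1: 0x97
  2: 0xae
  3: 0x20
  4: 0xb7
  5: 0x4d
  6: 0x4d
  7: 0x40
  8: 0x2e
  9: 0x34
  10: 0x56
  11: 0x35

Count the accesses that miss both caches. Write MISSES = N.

MISSES = 9

0: 0x40 (blk 16, set 0) → MISS  vc=[]
1: 0x97 (blk 37, set 5) → MISS  vc=[]
2: 0xae (blk 43, set 3) → MISS  vc=[]
3: 0x20 (blk 8, set 0) → MISS  vc=[16]
4: 0xb7 (blk 45, set 5) → MISS  vc=[16, 37]
5: 0x4d (blk 19, set 3) → MISS  vc=[16, 37, 43]
6: 0x4d (blk 19, set 3) → L1-HIT  vc=[16, 37, 43]
7: 0x40 (blk 16, set 0) → VC-HIT  vc=[8, 37, 43]
8: 0x2e (blk 11, set 3) → MISS  vc=[8, 37, 43, 19]
9: 0x34 (blk 13, set 5) → MISS  vc=[8, 37, 43, 19, 45]
10: 0x56 (blk 21, set 5) → MISS  vc=[37, 43, 19, 45, 13]
11: 0x35 (blk 13, set 5) → VC-HIT  vc=[37, 43, 19, 45, 21]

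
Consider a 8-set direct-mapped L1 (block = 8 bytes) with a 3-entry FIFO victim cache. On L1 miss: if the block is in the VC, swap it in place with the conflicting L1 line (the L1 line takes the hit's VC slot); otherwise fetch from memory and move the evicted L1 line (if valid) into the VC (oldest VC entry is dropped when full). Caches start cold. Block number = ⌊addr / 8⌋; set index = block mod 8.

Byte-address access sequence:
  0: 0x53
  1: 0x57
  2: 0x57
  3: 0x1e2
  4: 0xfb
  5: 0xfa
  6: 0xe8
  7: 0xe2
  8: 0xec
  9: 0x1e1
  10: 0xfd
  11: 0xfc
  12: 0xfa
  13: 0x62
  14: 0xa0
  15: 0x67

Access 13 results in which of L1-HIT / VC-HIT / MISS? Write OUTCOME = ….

  [0] addr=0x53 blk=10 s=2: MISS | VC []
  [1] addr=0x57 blk=10 s=2: L1-HIT | VC []
  [2] addr=0x57 blk=10 s=2: L1-HIT | VC []
  [3] addr=0x1e2 blk=60 s=4: MISS | VC []
  [4] addr=0xfb blk=31 s=7: MISS | VC []
  [5] addr=0xfa blk=31 s=7: L1-HIT | VC []
  [6] addr=0xe8 blk=29 s=5: MISS | VC []
  [7] addr=0xe2 blk=28 s=4: MISS | VC [60]
  [8] addr=0xec blk=29 s=5: L1-HIT | VC [60]
  [9] addr=0x1e1 blk=60 s=4: VC-HIT | VC [28]
  [10] addr=0xfd blk=31 s=7: L1-HIT | VC [28]
  [11] addr=0xfc blk=31 s=7: L1-HIT | VC [28]
  [12] addr=0xfa blk=31 s=7: L1-HIT | VC [28]
  [13] addr=0x62 blk=12 s=4: MISS | VC [28, 60]
  [14] addr=0xa0 blk=20 s=4: MISS | VC [28, 60, 12]
  [15] addr=0x67 blk=12 s=4: VC-HIT | VC [28, 60, 20]

OUTCOME = MISS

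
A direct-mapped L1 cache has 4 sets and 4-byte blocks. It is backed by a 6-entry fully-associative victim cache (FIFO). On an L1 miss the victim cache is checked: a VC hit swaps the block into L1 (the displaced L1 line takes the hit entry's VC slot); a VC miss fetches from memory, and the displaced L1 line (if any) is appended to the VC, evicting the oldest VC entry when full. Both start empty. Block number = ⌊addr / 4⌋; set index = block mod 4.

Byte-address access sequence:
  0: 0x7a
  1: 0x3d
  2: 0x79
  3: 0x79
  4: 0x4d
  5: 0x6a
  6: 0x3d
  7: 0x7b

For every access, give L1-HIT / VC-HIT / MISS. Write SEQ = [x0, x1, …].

SEQ = [MISS, MISS, L1-HIT, L1-HIT, MISS, MISS, VC-HIT, VC-HIT]

0: 0x7a (blk 30, set 2) → MISS  vc=[]
1: 0x3d (blk 15, set 3) → MISS  vc=[]
2: 0x79 (blk 30, set 2) → L1-HIT  vc=[]
3: 0x79 (blk 30, set 2) → L1-HIT  vc=[]
4: 0x4d (blk 19, set 3) → MISS  vc=[15]
5: 0x6a (blk 26, set 2) → MISS  vc=[15, 30]
6: 0x3d (blk 15, set 3) → VC-HIT  vc=[19, 30]
7: 0x7b (blk 30, set 2) → VC-HIT  vc=[19, 26]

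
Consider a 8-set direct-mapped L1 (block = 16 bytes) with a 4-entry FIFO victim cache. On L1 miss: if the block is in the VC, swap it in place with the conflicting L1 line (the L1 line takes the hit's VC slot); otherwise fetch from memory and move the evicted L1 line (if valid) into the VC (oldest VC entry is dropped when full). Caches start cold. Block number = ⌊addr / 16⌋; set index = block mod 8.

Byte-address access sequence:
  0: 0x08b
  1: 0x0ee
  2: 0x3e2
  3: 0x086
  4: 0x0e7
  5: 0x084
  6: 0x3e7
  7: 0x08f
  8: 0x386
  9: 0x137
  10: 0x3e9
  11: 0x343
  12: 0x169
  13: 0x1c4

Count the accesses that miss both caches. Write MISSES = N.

MISSES = 8

  [0] addr=0x8b blk=8 s=0: MISS | VC []
  [1] addr=0xee blk=14 s=6: MISS | VC []
  [2] addr=0x3e2 blk=62 s=6: MISS | VC [14]
  [3] addr=0x86 blk=8 s=0: L1-HIT | VC [14]
  [4] addr=0xe7 blk=14 s=6: VC-HIT | VC [62]
  [5] addr=0x84 blk=8 s=0: L1-HIT | VC [62]
  [6] addr=0x3e7 blk=62 s=6: VC-HIT | VC [14]
  [7] addr=0x8f blk=8 s=0: L1-HIT | VC [14]
  [8] addr=0x386 blk=56 s=0: MISS | VC [14, 8]
  [9] addr=0x137 blk=19 s=3: MISS | VC [14, 8]
  [10] addr=0x3e9 blk=62 s=6: L1-HIT | VC [14, 8]
  [11] addr=0x343 blk=52 s=4: MISS | VC [14, 8]
  [12] addr=0x169 blk=22 s=6: MISS | VC [14, 8, 62]
  [13] addr=0x1c4 blk=28 s=4: MISS | VC [14, 8, 62, 52]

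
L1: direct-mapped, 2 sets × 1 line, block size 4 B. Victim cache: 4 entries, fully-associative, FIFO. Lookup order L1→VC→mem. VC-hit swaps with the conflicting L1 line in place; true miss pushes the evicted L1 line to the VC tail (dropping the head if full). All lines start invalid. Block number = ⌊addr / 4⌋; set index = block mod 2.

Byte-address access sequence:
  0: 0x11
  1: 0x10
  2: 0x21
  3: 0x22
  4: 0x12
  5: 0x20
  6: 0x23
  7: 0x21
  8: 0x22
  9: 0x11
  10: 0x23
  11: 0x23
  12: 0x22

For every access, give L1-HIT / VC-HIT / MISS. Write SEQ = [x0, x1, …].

SEQ = [MISS, L1-HIT, MISS, L1-HIT, VC-HIT, VC-HIT, L1-HIT, L1-HIT, L1-HIT, VC-HIT, VC-HIT, L1-HIT, L1-HIT]

  [0] addr=0x11 blk=4 s=0: MISS | VC []
  [1] addr=0x10 blk=4 s=0: L1-HIT | VC []
  [2] addr=0x21 blk=8 s=0: MISS | VC [4]
  [3] addr=0x22 blk=8 s=0: L1-HIT | VC [4]
  [4] addr=0x12 blk=4 s=0: VC-HIT | VC [8]
  [5] addr=0x20 blk=8 s=0: VC-HIT | VC [4]
  [6] addr=0x23 blk=8 s=0: L1-HIT | VC [4]
  [7] addr=0x21 blk=8 s=0: L1-HIT | VC [4]
  [8] addr=0x22 blk=8 s=0: L1-HIT | VC [4]
  [9] addr=0x11 blk=4 s=0: VC-HIT | VC [8]
  [10] addr=0x23 blk=8 s=0: VC-HIT | VC [4]
  [11] addr=0x23 blk=8 s=0: L1-HIT | VC [4]
  [12] addr=0x22 blk=8 s=0: L1-HIT | VC [4]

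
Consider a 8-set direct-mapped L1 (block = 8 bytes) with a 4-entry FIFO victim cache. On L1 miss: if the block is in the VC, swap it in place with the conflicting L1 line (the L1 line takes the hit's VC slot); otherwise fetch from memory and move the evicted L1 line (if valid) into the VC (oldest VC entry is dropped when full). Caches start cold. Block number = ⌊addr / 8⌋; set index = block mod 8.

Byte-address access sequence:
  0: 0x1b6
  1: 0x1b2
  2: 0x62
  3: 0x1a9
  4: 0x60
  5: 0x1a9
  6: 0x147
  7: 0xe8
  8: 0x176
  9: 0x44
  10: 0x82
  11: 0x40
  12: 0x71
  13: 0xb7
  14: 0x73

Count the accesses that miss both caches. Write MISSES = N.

0: 0x1b6 (blk 54, set 6) → MISS  vc=[]
1: 0x1b2 (blk 54, set 6) → L1-HIT  vc=[]
2: 0x62 (blk 12, set 4) → MISS  vc=[]
3: 0x1a9 (blk 53, set 5) → MISS  vc=[]
4: 0x60 (blk 12, set 4) → L1-HIT  vc=[]
5: 0x1a9 (blk 53, set 5) → L1-HIT  vc=[]
6: 0x147 (blk 40, set 0) → MISS  vc=[]
7: 0xe8 (blk 29, set 5) → MISS  vc=[53]
8: 0x176 (blk 46, set 6) → MISS  vc=[53, 54]
9: 0x44 (blk 8, set 0) → MISS  vc=[53, 54, 40]
10: 0x82 (blk 16, set 0) → MISS  vc=[53, 54, 40, 8]
11: 0x40 (blk 8, set 0) → VC-HIT  vc=[53, 54, 40, 16]
12: 0x71 (blk 14, set 6) → MISS  vc=[54, 40, 16, 46]
13: 0xb7 (blk 22, set 6) → MISS  vc=[40, 16, 46, 14]
14: 0x73 (blk 14, set 6) → VC-HIT  vc=[40, 16, 46, 22]

MISSES = 10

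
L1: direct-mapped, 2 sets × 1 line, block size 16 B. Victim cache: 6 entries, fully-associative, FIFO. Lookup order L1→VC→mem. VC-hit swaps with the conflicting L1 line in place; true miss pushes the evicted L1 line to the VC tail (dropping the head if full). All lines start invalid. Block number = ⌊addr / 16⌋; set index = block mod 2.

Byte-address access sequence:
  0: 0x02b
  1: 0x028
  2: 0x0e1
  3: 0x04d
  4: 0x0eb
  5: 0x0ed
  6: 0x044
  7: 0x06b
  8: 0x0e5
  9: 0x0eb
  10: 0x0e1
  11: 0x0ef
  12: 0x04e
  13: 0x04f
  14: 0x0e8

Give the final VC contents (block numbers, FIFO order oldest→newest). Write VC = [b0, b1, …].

#0 0x2b→b2/s0 MISS; vc=[]
#1 0x28→b2/s0 L1-HIT; vc=[]
#2 0xe1→b14/s0 MISS; vc=[2]
#3 0x4d→b4/s0 MISS; vc=[2,14]
#4 0xeb→b14/s0 VC-HIT; vc=[2,4]
#5 0xed→b14/s0 L1-HIT; vc=[2,4]
#6 0x44→b4/s0 VC-HIT; vc=[2,14]
#7 0x6b→b6/s0 MISS; vc=[2,14,4]
#8 0xe5→b14/s0 VC-HIT; vc=[2,6,4]
#9 0xeb→b14/s0 L1-HIT; vc=[2,6,4]
#10 0xe1→b14/s0 L1-HIT; vc=[2,6,4]
#11 0xef→b14/s0 L1-HIT; vc=[2,6,4]
#12 0x4e→b4/s0 VC-HIT; vc=[2,6,14]
#13 0x4f→b4/s0 L1-HIT; vc=[2,6,14]
#14 0xe8→b14/s0 VC-HIT; vc=[2,6,4]

VC = [2, 6, 4]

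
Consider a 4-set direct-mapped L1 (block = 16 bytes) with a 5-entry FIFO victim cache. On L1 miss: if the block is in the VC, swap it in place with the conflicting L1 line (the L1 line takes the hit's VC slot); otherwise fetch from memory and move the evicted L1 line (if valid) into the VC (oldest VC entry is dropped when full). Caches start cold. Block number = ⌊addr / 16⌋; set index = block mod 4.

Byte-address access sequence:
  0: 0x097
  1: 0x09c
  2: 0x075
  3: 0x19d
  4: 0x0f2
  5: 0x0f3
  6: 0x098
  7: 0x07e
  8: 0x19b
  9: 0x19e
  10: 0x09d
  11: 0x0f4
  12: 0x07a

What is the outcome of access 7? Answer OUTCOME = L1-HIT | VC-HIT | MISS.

OUTCOME = VC-HIT

  [0] addr=0x97 blk=9 s=1: MISS | VC []
  [1] addr=0x9c blk=9 s=1: L1-HIT | VC []
  [2] addr=0x75 blk=7 s=3: MISS | VC []
  [3] addr=0x19d blk=25 s=1: MISS | VC [9]
  [4] addr=0xf2 blk=15 s=3: MISS | VC [9, 7]
  [5] addr=0xf3 blk=15 s=3: L1-HIT | VC [9, 7]
  [6] addr=0x98 blk=9 s=1: VC-HIT | VC [25, 7]
  [7] addr=0x7e blk=7 s=3: VC-HIT | VC [25, 15]
  [8] addr=0x19b blk=25 s=1: VC-HIT | VC [9, 15]
  [9] addr=0x19e blk=25 s=1: L1-HIT | VC [9, 15]
  [10] addr=0x9d blk=9 s=1: VC-HIT | VC [25, 15]
  [11] addr=0xf4 blk=15 s=3: VC-HIT | VC [25, 7]
  [12] addr=0x7a blk=7 s=3: VC-HIT | VC [25, 15]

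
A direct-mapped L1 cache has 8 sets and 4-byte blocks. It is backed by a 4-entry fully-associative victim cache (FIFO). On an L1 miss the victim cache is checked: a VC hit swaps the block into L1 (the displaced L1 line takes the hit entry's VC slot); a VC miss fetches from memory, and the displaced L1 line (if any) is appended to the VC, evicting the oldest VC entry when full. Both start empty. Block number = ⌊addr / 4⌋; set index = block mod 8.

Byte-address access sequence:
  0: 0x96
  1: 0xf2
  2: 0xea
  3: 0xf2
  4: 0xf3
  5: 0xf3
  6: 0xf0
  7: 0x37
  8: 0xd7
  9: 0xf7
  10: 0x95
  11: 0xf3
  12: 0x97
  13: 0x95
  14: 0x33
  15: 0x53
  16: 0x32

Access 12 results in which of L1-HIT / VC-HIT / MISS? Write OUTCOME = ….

0: 0x96 (blk 37, set 5) → MISS  vc=[]
1: 0xf2 (blk 60, set 4) → MISS  vc=[]
2: 0xea (blk 58, set 2) → MISS  vc=[]
3: 0xf2 (blk 60, set 4) → L1-HIT  vc=[]
4: 0xf3 (blk 60, set 4) → L1-HIT  vc=[]
5: 0xf3 (blk 60, set 4) → L1-HIT  vc=[]
6: 0xf0 (blk 60, set 4) → L1-HIT  vc=[]
7: 0x37 (blk 13, set 5) → MISS  vc=[37]
8: 0xd7 (blk 53, set 5) → MISS  vc=[37, 13]
9: 0xf7 (blk 61, set 5) → MISS  vc=[37, 13, 53]
10: 0x95 (blk 37, set 5) → VC-HIT  vc=[61, 13, 53]
11: 0xf3 (blk 60, set 4) → L1-HIT  vc=[61, 13, 53]
12: 0x97 (blk 37, set 5) → L1-HIT  vc=[61, 13, 53]
13: 0x95 (blk 37, set 5) → L1-HIT  vc=[61, 13, 53]
14: 0x33 (blk 12, set 4) → MISS  vc=[61, 13, 53, 60]
15: 0x53 (blk 20, set 4) → MISS  vc=[13, 53, 60, 12]
16: 0x32 (blk 12, set 4) → VC-HIT  vc=[13, 53, 60, 20]

OUTCOME = L1-HIT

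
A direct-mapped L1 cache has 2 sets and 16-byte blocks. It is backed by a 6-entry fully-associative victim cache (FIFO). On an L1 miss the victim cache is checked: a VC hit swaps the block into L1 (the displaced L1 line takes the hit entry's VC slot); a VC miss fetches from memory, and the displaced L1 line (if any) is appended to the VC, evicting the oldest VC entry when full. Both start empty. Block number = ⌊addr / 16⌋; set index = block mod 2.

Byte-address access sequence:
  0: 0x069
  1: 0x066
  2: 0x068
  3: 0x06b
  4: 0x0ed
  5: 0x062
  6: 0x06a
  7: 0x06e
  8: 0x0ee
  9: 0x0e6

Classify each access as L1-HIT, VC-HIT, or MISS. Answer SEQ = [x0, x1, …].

0: 0x69 (blk 6, set 0) → MISS  vc=[]
1: 0x66 (blk 6, set 0) → L1-HIT  vc=[]
2: 0x68 (blk 6, set 0) → L1-HIT  vc=[]
3: 0x6b (blk 6, set 0) → L1-HIT  vc=[]
4: 0xed (blk 14, set 0) → MISS  vc=[6]
5: 0x62 (blk 6, set 0) → VC-HIT  vc=[14]
6: 0x6a (blk 6, set 0) → L1-HIT  vc=[14]
7: 0x6e (blk 6, set 0) → L1-HIT  vc=[14]
8: 0xee (blk 14, set 0) → VC-HIT  vc=[6]
9: 0xe6 (blk 14, set 0) → L1-HIT  vc=[6]

SEQ = [MISS, L1-HIT, L1-HIT, L1-HIT, MISS, VC-HIT, L1-HIT, L1-HIT, VC-HIT, L1-HIT]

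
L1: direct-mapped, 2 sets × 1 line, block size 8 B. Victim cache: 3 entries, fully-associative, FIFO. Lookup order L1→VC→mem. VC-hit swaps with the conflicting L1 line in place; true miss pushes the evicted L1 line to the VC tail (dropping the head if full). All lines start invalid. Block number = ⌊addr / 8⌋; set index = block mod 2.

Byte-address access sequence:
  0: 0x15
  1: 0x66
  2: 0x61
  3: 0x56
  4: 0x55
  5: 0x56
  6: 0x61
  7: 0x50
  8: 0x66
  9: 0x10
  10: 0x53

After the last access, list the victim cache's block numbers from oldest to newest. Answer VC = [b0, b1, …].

VC = [12, 2]

0: 0x15 (blk 2, set 0) → MISS  vc=[]
1: 0x66 (blk 12, set 0) → MISS  vc=[2]
2: 0x61 (blk 12, set 0) → L1-HIT  vc=[2]
3: 0x56 (blk 10, set 0) → MISS  vc=[2, 12]
4: 0x55 (blk 10, set 0) → L1-HIT  vc=[2, 12]
5: 0x56 (blk 10, set 0) → L1-HIT  vc=[2, 12]
6: 0x61 (blk 12, set 0) → VC-HIT  vc=[2, 10]
7: 0x50 (blk 10, set 0) → VC-HIT  vc=[2, 12]
8: 0x66 (blk 12, set 0) → VC-HIT  vc=[2, 10]
9: 0x10 (blk 2, set 0) → VC-HIT  vc=[12, 10]
10: 0x53 (blk 10, set 0) → VC-HIT  vc=[12, 2]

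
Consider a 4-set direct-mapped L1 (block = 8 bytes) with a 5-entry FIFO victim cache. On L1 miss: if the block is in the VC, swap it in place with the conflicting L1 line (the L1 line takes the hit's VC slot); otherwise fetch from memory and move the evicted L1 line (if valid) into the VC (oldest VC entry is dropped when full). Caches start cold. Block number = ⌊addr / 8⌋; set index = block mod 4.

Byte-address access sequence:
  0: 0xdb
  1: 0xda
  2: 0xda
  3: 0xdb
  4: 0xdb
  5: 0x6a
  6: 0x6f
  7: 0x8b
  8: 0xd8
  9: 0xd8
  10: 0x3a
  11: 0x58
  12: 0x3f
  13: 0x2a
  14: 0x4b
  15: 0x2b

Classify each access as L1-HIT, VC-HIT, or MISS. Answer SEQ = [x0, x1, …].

SEQ = [MISS, L1-HIT, L1-HIT, L1-HIT, L1-HIT, MISS, L1-HIT, MISS, L1-HIT, L1-HIT, MISS, MISS, VC-HIT, MISS, MISS, VC-HIT]

#0 0xdb→b27/s3 MISS; vc=[]
#1 0xda→b27/s3 L1-HIT; vc=[]
#2 0xda→b27/s3 L1-HIT; vc=[]
#3 0xdb→b27/s3 L1-HIT; vc=[]
#4 0xdb→b27/s3 L1-HIT; vc=[]
#5 0x6a→b13/s1 MISS; vc=[]
#6 0x6f→b13/s1 L1-HIT; vc=[]
#7 0x8b→b17/s1 MISS; vc=[13]
#8 0xd8→b27/s3 L1-HIT; vc=[13]
#9 0xd8→b27/s3 L1-HIT; vc=[13]
#10 0x3a→b7/s3 MISS; vc=[13,27]
#11 0x58→b11/s3 MISS; vc=[13,27,7]
#12 0x3f→b7/s3 VC-HIT; vc=[13,27,11]
#13 0x2a→b5/s1 MISS; vc=[13,27,11,17]
#14 0x4b→b9/s1 MISS; vc=[13,27,11,17,5]
#15 0x2b→b5/s1 VC-HIT; vc=[13,27,11,17,9]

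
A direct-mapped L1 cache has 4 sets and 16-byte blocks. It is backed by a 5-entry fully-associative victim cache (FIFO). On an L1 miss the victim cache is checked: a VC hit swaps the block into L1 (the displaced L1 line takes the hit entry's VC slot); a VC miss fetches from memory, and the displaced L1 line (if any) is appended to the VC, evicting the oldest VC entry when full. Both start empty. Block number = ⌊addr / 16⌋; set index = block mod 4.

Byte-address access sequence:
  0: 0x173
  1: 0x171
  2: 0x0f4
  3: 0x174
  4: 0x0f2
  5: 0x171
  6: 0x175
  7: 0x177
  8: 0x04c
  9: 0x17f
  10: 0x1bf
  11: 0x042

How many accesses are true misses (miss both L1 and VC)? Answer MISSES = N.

  [0] addr=0x173 blk=23 s=3: MISS | VC []
  [1] addr=0x171 blk=23 s=3: L1-HIT | VC []
  [2] addr=0xf4 blk=15 s=3: MISS | VC [23]
  [3] addr=0x174 blk=23 s=3: VC-HIT | VC [15]
  [4] addr=0xf2 blk=15 s=3: VC-HIT | VC [23]
  [5] addr=0x171 blk=23 s=3: VC-HIT | VC [15]
  [6] addr=0x175 blk=23 s=3: L1-HIT | VC [15]
  [7] addr=0x177 blk=23 s=3: L1-HIT | VC [15]
  [8] addr=0x4c blk=4 s=0: MISS | VC [15]
  [9] addr=0x17f blk=23 s=3: L1-HIT | VC [15]
  [10] addr=0x1bf blk=27 s=3: MISS | VC [15, 23]
  [11] addr=0x42 blk=4 s=0: L1-HIT | VC [15, 23]

MISSES = 4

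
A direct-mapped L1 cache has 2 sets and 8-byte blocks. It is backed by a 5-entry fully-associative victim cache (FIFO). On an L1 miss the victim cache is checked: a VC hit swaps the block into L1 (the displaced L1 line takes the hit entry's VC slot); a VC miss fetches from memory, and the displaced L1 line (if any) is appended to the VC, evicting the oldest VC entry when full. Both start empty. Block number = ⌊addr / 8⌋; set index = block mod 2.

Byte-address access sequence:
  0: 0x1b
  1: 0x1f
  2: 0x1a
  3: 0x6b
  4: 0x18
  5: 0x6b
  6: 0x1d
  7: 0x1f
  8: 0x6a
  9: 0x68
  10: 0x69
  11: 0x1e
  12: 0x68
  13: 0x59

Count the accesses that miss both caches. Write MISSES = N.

MISSES = 3

0: 0x1b (blk 3, set 1) → MISS  vc=[]
1: 0x1f (blk 3, set 1) → L1-HIT  vc=[]
2: 0x1a (blk 3, set 1) → L1-HIT  vc=[]
3: 0x6b (blk 13, set 1) → MISS  vc=[3]
4: 0x18 (blk 3, set 1) → VC-HIT  vc=[13]
5: 0x6b (blk 13, set 1) → VC-HIT  vc=[3]
6: 0x1d (blk 3, set 1) → VC-HIT  vc=[13]
7: 0x1f (blk 3, set 1) → L1-HIT  vc=[13]
8: 0x6a (blk 13, set 1) → VC-HIT  vc=[3]
9: 0x68 (blk 13, set 1) → L1-HIT  vc=[3]
10: 0x69 (blk 13, set 1) → L1-HIT  vc=[3]
11: 0x1e (blk 3, set 1) → VC-HIT  vc=[13]
12: 0x68 (blk 13, set 1) → VC-HIT  vc=[3]
13: 0x59 (blk 11, set 1) → MISS  vc=[3, 13]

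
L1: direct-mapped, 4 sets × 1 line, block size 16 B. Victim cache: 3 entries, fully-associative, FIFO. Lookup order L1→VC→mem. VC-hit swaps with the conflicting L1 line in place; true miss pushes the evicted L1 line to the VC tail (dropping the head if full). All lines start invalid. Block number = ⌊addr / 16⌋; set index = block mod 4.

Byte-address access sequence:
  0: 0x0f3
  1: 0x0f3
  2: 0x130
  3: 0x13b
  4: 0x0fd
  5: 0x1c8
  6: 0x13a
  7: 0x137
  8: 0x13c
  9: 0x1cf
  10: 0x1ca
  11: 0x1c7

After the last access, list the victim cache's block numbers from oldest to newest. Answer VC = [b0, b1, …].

VC = [15]

  [0] addr=0xf3 blk=15 s=3: MISS | VC []
  [1] addr=0xf3 blk=15 s=3: L1-HIT | VC []
  [2] addr=0x130 blk=19 s=3: MISS | VC [15]
  [3] addr=0x13b blk=19 s=3: L1-HIT | VC [15]
  [4] addr=0xfd blk=15 s=3: VC-HIT | VC [19]
  [5] addr=0x1c8 blk=28 s=0: MISS | VC [19]
  [6] addr=0x13a blk=19 s=3: VC-HIT | VC [15]
  [7] addr=0x137 blk=19 s=3: L1-HIT | VC [15]
  [8] addr=0x13c blk=19 s=3: L1-HIT | VC [15]
  [9] addr=0x1cf blk=28 s=0: L1-HIT | VC [15]
  [10] addr=0x1ca blk=28 s=0: L1-HIT | VC [15]
  [11] addr=0x1c7 blk=28 s=0: L1-HIT | VC [15]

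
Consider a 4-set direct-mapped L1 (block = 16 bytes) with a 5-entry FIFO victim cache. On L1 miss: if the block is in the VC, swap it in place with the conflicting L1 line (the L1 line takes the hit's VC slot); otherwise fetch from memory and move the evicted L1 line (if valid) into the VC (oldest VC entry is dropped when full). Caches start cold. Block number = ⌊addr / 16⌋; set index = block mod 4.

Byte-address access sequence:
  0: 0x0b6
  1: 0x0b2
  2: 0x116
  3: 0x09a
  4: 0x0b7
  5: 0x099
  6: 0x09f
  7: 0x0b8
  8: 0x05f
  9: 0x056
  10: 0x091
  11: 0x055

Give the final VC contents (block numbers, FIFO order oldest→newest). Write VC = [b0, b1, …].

#0 0xb6→b11/s3 MISS; vc=[]
#1 0xb2→b11/s3 L1-HIT; vc=[]
#2 0x116→b17/s1 MISS; vc=[]
#3 0x9a→b9/s1 MISS; vc=[17]
#4 0xb7→b11/s3 L1-HIT; vc=[17]
#5 0x99→b9/s1 L1-HIT; vc=[17]
#6 0x9f→b9/s1 L1-HIT; vc=[17]
#7 0xb8→b11/s3 L1-HIT; vc=[17]
#8 0x5f→b5/s1 MISS; vc=[17,9]
#9 0x56→b5/s1 L1-HIT; vc=[17,9]
#10 0x91→b9/s1 VC-HIT; vc=[17,5]
#11 0x55→b5/s1 VC-HIT; vc=[17,9]

VC = [17, 9]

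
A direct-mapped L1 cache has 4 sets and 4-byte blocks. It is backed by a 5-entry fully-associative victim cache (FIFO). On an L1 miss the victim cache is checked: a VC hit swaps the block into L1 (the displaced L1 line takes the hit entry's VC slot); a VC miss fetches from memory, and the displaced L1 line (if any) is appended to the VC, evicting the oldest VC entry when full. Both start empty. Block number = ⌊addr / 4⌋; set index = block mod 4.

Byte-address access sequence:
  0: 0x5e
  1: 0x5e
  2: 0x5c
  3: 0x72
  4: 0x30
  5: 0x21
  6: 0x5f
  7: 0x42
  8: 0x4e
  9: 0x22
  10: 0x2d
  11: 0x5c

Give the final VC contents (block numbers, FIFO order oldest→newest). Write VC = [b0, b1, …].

VC = [28, 12, 16, 11, 19]

  [0] addr=0x5e blk=23 s=3: MISS | VC []
  [1] addr=0x5e blk=23 s=3: L1-HIT | VC []
  [2] addr=0x5c blk=23 s=3: L1-HIT | VC []
  [3] addr=0x72 blk=28 s=0: MISS | VC []
  [4] addr=0x30 blk=12 s=0: MISS | VC [28]
  [5] addr=0x21 blk=8 s=0: MISS | VC [28, 12]
  [6] addr=0x5f blk=23 s=3: L1-HIT | VC [28, 12]
  [7] addr=0x42 blk=16 s=0: MISS | VC [28, 12, 8]
  [8] addr=0x4e blk=19 s=3: MISS | VC [28, 12, 8, 23]
  [9] addr=0x22 blk=8 s=0: VC-HIT | VC [28, 12, 16, 23]
  [10] addr=0x2d blk=11 s=3: MISS | VC [28, 12, 16, 23, 19]
  [11] addr=0x5c blk=23 s=3: VC-HIT | VC [28, 12, 16, 11, 19]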